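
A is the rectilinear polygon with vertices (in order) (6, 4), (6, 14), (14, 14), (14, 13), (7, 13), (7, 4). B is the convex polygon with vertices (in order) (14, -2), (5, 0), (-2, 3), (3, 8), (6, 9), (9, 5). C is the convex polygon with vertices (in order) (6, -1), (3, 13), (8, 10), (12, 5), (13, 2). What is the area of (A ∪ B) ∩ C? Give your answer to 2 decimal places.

|A ∪ B| = 92.6667.
|(A ∪ B) ∩ C| = 40.18.

40.18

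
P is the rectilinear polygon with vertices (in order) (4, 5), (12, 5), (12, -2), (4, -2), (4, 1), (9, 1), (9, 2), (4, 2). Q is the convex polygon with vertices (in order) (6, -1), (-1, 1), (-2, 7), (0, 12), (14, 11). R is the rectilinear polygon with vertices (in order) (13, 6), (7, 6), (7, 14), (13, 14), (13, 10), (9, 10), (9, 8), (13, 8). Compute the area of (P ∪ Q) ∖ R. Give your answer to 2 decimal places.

|P ∪ Q| = 167.2381.
|(P ∪ Q) ∩ R| = 20.381.
|(P ∪ Q) ∖ R| = 167.2381 − 20.381 = 146.86.

146.86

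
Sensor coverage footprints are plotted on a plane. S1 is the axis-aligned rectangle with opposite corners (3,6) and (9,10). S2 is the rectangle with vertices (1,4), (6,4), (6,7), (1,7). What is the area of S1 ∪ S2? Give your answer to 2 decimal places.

36.00

By inclusion–exclusion:
Individual areas: |S1| = 24, |S2| = 15.
|S1∩S2|: x∈[3,6], y∈[6,7] → 3·1 = 3.
|S1 ∪ S2| = 39 − 3 = 36.00.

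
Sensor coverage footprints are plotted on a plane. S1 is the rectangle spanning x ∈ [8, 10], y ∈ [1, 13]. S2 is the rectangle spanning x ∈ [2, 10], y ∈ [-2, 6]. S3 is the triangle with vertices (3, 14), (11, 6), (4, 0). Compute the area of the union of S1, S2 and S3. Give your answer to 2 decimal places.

104.14

By inclusion–exclusion:
Individual areas: |S1| = 24, |S2| = 64, |S3| = 52.
|S1∩S2|: x∈[8,10], y∈[1,6] → 2·5 = 10.
|S1∩S3| = 7.4286.
|S2∩S3| = 21.8571.
|S1∩S2∩S3| = 3.4286.
|S1 ∪ S2 ∪ S3| = 140 − 39.2857 + 3.4286 = 104.14.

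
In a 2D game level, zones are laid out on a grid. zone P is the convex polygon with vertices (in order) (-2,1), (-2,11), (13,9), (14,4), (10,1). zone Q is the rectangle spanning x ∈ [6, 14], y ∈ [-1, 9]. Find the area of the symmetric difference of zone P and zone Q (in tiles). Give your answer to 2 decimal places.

|zone P| = 134.5, |zone Q| = 80, |zone P∩zone Q| = 55.5.
|zone P △ zone Q| = |zone P| + |zone Q| − 2·|zone P∩zone Q| = 134.5 + 80 − 111 = 103.50.

103.50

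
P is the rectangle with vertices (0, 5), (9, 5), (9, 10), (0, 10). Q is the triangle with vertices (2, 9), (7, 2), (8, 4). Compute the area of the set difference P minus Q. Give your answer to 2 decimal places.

41.11

|P| = 45, |P∩Q| = 3.8857.
|P ∖ Q| = |P| − |P∩Q| = 45 − 3.8857 = 41.11.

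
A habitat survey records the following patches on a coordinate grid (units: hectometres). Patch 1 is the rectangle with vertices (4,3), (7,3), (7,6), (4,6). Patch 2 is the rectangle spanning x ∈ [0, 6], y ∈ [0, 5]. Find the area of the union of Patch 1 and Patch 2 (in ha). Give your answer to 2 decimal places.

35.00

By inclusion–exclusion:
Individual areas: |Patch 1| = 9, |Patch 2| = 30.
|Patch 1∩Patch 2|: x∈[4,6], y∈[3,5] → 2·2 = 4.
|Patch 1 ∪ Patch 2| = 39 − 4 = 35.00.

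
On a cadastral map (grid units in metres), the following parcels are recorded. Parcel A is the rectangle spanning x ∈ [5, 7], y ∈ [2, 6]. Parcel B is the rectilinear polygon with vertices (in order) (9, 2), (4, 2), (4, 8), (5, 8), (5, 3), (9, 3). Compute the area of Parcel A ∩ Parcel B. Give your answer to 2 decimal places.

2.00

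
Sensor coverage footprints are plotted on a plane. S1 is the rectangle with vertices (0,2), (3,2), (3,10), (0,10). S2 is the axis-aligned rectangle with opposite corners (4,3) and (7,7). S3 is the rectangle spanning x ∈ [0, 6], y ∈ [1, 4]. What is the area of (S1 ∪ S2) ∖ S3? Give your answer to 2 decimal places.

28.00

|S1 ∪ S2| = 36.
|(S1 ∪ S2) ∩ S3| = 8.
|(S1 ∪ S2) ∖ S3| = 36 − 8 = 28.00.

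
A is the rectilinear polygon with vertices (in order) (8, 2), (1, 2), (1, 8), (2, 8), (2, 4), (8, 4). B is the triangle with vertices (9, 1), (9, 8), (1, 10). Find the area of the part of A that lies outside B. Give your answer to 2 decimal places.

|A| = 18, |A∩B| = 1.5625.
|A ∖ B| = |A| − |A∩B| = 18 − 1.5625 = 16.44.

16.44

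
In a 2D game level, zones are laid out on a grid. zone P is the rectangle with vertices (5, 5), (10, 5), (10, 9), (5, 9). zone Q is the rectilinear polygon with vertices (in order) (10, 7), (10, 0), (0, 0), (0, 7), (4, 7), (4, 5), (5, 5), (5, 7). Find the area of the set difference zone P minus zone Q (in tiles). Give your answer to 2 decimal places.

10.00

|zone P| = 20, |zone P∩zone Q| = 10.
|zone P ∖ zone Q| = |zone P| − |zone P∩zone Q| = 20 − 10 = 10.00.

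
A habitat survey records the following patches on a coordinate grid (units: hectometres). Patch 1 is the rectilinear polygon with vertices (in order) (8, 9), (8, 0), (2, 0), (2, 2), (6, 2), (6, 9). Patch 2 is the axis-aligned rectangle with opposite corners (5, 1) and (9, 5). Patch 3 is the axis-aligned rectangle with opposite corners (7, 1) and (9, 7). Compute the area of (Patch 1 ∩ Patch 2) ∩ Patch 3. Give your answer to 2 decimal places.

The region (Patch 1 ∩ Patch 2) ∩ Patch 3 is the polygon with vertices (7,1), (7,5), (8,5), (8,1).
By the shoelace formula its area is 4.00.

4.00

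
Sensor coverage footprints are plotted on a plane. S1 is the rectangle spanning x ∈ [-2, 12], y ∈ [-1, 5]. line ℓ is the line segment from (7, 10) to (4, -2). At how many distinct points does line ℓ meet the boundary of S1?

2

The segment meets the boundary at (4.25,-1), (5.75,5).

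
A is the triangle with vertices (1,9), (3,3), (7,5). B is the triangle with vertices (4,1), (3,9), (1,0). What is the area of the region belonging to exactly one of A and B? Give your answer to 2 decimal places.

18.05

|A| = 14, |B| = 12.5, |A∩B| = 4.2244.
|A △ B| = |A| + |B| − 2·|A∩B| = 14 + 12.5 − 8.4488 = 18.05.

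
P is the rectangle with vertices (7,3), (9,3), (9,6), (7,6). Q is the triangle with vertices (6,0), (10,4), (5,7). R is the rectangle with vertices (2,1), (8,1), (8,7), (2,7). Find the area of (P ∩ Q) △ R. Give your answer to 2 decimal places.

35.40

|P ∩ Q| = 4.4.
|(P ∩ Q) ∩ R| = 2.5.
|(P ∩ Q) △ R| = 4.4 + 36 − 5 = 35.40.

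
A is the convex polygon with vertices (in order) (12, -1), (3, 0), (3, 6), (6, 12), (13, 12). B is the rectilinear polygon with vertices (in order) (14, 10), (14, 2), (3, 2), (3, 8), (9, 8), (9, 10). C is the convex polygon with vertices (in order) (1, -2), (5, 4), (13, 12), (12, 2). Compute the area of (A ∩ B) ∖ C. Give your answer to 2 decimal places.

20.77

|A ∩ B| = 63.3077.
|(A ∩ B) ∩ C| = 42.5333.
|(A ∩ B) ∖ C| = 63.3077 − 42.5333 = 20.77.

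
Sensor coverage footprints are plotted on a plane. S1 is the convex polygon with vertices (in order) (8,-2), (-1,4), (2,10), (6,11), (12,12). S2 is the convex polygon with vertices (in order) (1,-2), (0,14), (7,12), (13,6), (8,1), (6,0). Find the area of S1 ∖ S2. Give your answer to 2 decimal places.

16.88

|S1| = 103, |S1∩S2| = 86.1228.
|S1 ∖ S2| = |S1| − |S1∩S2| = 103 − 86.1228 = 16.88.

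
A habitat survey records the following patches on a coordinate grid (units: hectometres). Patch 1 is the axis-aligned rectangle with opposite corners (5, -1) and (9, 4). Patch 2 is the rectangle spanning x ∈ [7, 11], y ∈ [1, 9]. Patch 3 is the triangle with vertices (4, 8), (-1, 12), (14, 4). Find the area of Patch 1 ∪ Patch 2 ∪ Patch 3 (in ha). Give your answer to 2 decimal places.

By inclusion–exclusion:
Individual areas: |Patch 1| = 20, |Patch 2| = 32, |Patch 3| = 10.
|Patch 1∩Patch 2|: x∈[7,9], y∈[1,4] → 2·3 = 6.
|Patch 1∩Patch 3| = 0.
|Patch 2∩Patch 3| = 2.6667.
|Patch 1∩Patch 2∩Patch 3| = 0.
|Patch 1 ∪ Patch 2 ∪ Patch 3| = 62 − 8.6667 + 0 = 53.33.

53.33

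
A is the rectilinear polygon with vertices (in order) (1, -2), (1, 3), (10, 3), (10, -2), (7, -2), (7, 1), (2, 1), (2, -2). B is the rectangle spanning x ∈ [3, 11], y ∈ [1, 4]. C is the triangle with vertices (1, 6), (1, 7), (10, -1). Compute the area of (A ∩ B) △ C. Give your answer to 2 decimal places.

16.57

|A ∩ B| = 14.
|(A ∩ B) ∩ C| = 0.9643.
|(A ∩ B) △ C| = 14 + 4.5 − 1.9286 = 16.57.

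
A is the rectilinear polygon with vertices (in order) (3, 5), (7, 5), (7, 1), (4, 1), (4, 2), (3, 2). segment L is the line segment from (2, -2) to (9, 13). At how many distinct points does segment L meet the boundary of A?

2

The segment meets the boundary at (5.267,5), (3.867,2).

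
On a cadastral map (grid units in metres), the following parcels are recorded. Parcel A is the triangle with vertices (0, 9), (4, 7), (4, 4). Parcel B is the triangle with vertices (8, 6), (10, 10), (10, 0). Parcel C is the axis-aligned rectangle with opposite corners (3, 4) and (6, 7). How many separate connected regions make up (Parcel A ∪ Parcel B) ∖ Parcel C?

2

(Parcel A ∪ Parcel B) ∖ Parcel C splits into 2 disjoint pieces (area 3.625, area 10).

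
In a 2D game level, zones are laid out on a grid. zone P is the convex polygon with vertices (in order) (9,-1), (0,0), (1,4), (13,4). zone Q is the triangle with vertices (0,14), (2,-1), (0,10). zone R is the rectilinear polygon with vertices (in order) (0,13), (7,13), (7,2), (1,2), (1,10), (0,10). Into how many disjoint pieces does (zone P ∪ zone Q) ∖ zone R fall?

(zone P ∪ zone Q) ∖ zone R splits into 3 disjoint pieces (area 36.5152, area 1.9333, area 0.0667).

3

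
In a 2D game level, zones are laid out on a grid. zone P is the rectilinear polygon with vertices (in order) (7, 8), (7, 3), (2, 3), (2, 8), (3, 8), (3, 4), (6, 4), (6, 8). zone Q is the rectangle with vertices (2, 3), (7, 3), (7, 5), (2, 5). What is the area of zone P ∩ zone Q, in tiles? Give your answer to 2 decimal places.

The intersection is the polygon with vertices (7,3), (2,3), (2,5), (3,5), (3,4), (6,4), (6,5), (7,5).
By the shoelace formula its area is 7.00.

7.00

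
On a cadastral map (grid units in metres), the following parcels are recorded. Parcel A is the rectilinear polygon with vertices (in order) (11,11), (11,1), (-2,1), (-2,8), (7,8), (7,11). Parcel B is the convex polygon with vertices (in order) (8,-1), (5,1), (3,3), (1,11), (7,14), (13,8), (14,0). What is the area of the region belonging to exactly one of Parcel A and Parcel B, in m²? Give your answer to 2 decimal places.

|Parcel A| = 103, |Parcel B| = 130, |Parcel A∩Parcel B| = 68.625.
|Parcel A △ Parcel B| = |Parcel A| + |Parcel B| − 2·|Parcel A∩Parcel B| = 103 + 130 − 137.25 = 95.75.

95.75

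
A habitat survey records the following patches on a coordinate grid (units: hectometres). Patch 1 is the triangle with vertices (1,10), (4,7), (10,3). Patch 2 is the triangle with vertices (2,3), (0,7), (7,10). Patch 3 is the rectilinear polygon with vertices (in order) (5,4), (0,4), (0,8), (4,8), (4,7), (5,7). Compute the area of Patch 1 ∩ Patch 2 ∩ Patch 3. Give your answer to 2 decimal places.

0.59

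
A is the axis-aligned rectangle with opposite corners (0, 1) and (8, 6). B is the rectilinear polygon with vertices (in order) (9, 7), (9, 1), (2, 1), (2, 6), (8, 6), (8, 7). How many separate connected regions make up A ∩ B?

1

A ∩ B is a single connected region.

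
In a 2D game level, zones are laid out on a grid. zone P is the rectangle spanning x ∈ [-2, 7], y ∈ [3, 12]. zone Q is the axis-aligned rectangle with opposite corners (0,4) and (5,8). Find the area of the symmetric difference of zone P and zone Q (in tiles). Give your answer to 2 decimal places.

61.00

|zone P∩zone Q|: x∈[0,5], y∈[4,8] → 5·4 = 20.
|zone P △ zone Q| = |zone P| + |zone Q| − 2·|zone P∩zone Q| = 81 + 20 − 40 = 61.00.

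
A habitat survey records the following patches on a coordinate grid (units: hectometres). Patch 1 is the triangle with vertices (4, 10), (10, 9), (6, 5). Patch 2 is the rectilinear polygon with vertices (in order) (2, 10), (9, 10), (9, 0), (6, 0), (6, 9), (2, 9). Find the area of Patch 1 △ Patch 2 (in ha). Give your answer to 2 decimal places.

|Patch 1| = 14, |Patch 2| = 34, |Patch 1∩Patch 2| = 10.2167.
|Patch 1 △ Patch 2| = |Patch 1| + |Patch 2| − 2·|Patch 1∩Patch 2| = 14 + 34 − 20.4333 = 27.57.

27.57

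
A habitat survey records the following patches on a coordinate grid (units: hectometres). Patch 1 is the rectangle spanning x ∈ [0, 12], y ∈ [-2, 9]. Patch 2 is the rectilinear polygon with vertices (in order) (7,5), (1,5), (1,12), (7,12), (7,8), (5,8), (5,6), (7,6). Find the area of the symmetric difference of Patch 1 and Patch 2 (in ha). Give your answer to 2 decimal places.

|Patch 1| = 132, |Patch 2| = 38, |Patch 1∩Patch 2| = 20.
|Patch 1 △ Patch 2| = |Patch 1| + |Patch 2| − 2·|Patch 1∩Patch 2| = 132 + 38 − 40 = 130.00.

130.00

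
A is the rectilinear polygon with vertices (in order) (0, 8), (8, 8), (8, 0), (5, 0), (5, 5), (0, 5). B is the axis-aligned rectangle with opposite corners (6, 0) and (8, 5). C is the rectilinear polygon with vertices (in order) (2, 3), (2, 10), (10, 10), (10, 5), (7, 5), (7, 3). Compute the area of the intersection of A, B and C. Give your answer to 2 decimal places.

2.00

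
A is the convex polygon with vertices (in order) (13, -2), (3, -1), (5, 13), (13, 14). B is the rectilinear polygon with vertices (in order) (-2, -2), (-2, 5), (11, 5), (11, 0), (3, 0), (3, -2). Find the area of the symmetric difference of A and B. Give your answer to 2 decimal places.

135.00

|A| = 135, |B| = 75, |A∩B| = 37.5.
|A △ B| = |A| + |B| − 2·|A∩B| = 135 + 75 − 75 = 135.00.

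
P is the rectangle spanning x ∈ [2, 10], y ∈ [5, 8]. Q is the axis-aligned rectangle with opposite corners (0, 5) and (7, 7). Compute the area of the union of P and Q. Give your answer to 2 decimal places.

28.00

By inclusion–exclusion:
Individual areas: |P| = 24, |Q| = 14.
|P∩Q|: x∈[2,7], y∈[5,7] → 5·2 = 10.
|P ∪ Q| = 38 − 10 = 28.00.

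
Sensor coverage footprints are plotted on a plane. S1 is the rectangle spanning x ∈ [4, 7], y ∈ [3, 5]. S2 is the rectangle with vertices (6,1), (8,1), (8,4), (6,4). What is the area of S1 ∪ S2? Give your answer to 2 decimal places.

11.00

By inclusion–exclusion:
Individual areas: |S1| = 6, |S2| = 6.
|S1∩S2|: x∈[6,7], y∈[3,4] → 1·1 = 1.
|S1 ∪ S2| = 12 − 1 = 11.00.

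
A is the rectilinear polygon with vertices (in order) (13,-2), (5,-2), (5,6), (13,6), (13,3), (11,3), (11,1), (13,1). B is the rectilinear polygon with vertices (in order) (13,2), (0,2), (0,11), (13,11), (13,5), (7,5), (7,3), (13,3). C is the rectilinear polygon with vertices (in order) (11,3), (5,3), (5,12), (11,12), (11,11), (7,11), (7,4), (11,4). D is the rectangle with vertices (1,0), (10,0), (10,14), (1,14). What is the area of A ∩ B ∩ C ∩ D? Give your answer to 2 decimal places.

6.00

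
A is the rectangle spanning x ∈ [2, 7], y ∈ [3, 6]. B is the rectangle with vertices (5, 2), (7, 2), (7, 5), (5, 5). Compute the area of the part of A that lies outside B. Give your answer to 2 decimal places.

|A∩B|: x∈[5,7], y∈[3,5] → 2·2 = 4.
|A| = 15.
|A ∖ B| = |A| − |A∩B| = 15 − 4 = 11.00.

11.00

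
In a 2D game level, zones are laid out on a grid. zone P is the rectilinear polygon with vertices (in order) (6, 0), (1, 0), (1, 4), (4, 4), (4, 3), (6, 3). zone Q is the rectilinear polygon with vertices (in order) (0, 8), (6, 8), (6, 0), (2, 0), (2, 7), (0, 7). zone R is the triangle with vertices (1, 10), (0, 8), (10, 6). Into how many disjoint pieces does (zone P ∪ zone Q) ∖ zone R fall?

2

(zone P ∪ zone Q) ∖ zone R splits into 2 disjoint pieces (area 34.4, area 0.0556).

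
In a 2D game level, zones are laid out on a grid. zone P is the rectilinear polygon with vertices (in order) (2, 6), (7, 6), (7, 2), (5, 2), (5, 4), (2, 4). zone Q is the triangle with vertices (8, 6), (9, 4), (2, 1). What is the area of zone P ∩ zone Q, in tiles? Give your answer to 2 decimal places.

The intersection is the polygon with vertices (7,3.143), (5,2.286), (5,3.5), (7,5.167).
By the shoelace formula its area is 3.24.

3.24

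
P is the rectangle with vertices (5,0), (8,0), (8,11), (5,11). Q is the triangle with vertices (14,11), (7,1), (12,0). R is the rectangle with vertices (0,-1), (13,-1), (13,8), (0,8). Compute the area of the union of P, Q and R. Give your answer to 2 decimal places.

By inclusion–exclusion:
Individual areas: |P| = 33, |Q| = 28.5, |R| = 117.
|P∩Q| = 0.8143.
|P∩R|: x∈[5,8], y∈[0,8] → 3·8 = 24.
|Q∩R| = 25.6.
|P∩Q∩R| = 0.8143.
|P ∪ Q ∪ R| = 178.5 − 50.4143 + 0.8143 = 128.90.

128.90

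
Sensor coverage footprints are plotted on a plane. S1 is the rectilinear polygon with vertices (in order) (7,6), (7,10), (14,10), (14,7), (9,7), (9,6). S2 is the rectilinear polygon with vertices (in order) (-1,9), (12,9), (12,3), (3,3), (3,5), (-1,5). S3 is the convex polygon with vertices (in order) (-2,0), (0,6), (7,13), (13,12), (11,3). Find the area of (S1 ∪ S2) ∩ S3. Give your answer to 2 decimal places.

65.11

|S1 ∪ S2| = 81.
|(S1 ∪ S2) ∩ S3| = 65.11.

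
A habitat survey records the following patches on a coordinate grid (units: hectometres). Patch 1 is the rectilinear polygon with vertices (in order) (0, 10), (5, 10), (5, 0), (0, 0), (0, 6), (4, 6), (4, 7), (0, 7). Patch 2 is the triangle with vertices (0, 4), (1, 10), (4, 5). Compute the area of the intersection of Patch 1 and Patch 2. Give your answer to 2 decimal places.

8.82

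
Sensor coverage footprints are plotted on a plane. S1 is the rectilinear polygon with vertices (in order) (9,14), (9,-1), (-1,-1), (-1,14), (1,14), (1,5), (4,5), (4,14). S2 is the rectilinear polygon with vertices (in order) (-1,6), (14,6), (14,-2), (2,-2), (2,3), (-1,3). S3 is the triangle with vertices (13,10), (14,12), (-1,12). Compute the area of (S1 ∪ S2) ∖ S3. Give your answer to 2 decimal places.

167.36

|S1 ∪ S2| = 173.
|(S1 ∪ S2) ∩ S3| = 5.6429.
|(S1 ∪ S2) ∖ S3| = 173 − 5.6429 = 167.36.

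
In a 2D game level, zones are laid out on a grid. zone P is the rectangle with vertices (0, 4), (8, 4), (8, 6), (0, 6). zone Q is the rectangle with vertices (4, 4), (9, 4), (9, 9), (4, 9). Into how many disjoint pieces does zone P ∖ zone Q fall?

zone P ∖ zone Q is a single connected region.

1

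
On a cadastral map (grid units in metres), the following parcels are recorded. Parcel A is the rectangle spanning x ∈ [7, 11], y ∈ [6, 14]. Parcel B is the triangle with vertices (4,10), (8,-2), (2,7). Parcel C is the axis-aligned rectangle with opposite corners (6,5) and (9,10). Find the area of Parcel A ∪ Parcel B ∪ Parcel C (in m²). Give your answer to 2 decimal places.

57.00

By inclusion–exclusion:
Individual areas: |Parcel A| = 32, |Parcel B| = 18, |Parcel C| = 15.
|Parcel A∩Parcel B| = 0.
|Parcel A∩Parcel C|: x∈[7,9], y∈[6,10] → 2·4 = 8.
|Parcel B∩Parcel C| = 0.
|Parcel A∩Parcel B∩Parcel C| = 0.
|Parcel A ∪ Parcel B ∪ Parcel C| = 65 − 8 + 0 = 57.00.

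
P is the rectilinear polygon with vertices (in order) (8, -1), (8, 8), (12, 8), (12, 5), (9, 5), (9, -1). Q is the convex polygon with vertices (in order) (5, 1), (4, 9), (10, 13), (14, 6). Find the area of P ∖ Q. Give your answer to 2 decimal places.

3.94

|P| = 18, |P∩Q| = 14.0556.
|P ∖ Q| = |P| − |P∩Q| = 18 − 14.0556 = 3.94.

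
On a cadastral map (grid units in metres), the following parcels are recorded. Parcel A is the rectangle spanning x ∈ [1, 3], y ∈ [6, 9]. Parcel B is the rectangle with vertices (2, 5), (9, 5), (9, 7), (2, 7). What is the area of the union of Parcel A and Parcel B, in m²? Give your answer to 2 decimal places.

By inclusion–exclusion:
Individual areas: |Parcel A| = 6, |Parcel B| = 14.
|Parcel A∩Parcel B|: x∈[2,3], y∈[6,7] → 1·1 = 1.
|Parcel A ∪ Parcel B| = 20 − 1 = 19.00.

19.00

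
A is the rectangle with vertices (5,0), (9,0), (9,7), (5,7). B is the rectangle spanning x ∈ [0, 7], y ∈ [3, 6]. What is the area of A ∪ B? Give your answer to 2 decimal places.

43.00

By inclusion–exclusion:
Individual areas: |A| = 28, |B| = 21.
|A∩B|: x∈[5,7], y∈[3,6] → 2·3 = 6.
|A ∪ B| = 49 − 6 = 43.00.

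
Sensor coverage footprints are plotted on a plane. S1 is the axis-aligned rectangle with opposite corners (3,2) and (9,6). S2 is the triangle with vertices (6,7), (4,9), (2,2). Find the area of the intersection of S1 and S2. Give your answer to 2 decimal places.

2.99

The intersection is the polygon with vertices (5.2,6), (3,3.25), (3,5.5), (3.143,6).
By the shoelace formula its area is 2.99.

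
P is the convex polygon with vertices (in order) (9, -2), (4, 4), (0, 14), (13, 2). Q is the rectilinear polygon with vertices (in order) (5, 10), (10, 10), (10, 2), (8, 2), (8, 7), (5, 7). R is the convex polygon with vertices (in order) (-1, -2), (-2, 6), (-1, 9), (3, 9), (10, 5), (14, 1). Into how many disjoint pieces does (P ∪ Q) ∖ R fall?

2

(P ∪ Q) ∖ R splits into 2 disjoint pieces (area 27.3814, area 3.9286).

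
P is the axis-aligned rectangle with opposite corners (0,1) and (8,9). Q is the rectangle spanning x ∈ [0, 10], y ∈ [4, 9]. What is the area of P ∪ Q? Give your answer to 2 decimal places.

74.00

By inclusion–exclusion:
Individual areas: |P| = 64, |Q| = 50.
|P∩Q|: x∈[0,8], y∈[4,9] → 8·5 = 40.
|P ∪ Q| = 114 − 40 = 74.00.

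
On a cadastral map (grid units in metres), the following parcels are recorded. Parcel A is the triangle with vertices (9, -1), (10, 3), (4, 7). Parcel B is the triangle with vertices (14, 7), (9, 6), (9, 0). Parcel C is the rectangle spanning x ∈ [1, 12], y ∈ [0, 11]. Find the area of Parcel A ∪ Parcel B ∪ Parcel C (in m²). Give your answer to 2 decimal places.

123.84

By inclusion–exclusion:
Individual areas: |Parcel A| = 14, |Parcel B| = 15, |Parcel C| = 121.
|Parcel A∩Parcel B| = 2.141.
|Parcel A∩Parcel C| = 13.5625.
|Parcel B∩Parcel C| = 12.6.
|Parcel A∩Parcel B∩Parcel C| = 2.141.
|Parcel A ∪ Parcel B ∪ Parcel C| = 150 − 28.3035 + 2.141 = 123.84.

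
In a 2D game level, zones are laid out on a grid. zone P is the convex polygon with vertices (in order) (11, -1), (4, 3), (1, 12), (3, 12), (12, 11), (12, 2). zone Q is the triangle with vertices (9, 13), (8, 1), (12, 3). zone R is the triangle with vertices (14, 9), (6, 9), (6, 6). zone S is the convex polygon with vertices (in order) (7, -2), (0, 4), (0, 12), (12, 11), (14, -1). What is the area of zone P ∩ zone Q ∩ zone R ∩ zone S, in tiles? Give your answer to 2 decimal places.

The intersection is the polygon with vertices (8.495,6.936), (8.667,9), (10.2,9), (10.584,7.719).
By the shoelace formula its area is 3.07.

3.07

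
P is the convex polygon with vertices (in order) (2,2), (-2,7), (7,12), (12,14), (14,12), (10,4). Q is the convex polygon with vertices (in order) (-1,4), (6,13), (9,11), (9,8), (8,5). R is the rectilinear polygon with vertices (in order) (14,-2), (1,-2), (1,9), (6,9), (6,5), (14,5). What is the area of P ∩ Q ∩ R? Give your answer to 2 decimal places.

20.43

The intersection is the polygon with vertices (2.889,9), (6,9), (6,5), (8,5), (1,4.222), (1,6.571).
By the shoelace formula its area is 20.43.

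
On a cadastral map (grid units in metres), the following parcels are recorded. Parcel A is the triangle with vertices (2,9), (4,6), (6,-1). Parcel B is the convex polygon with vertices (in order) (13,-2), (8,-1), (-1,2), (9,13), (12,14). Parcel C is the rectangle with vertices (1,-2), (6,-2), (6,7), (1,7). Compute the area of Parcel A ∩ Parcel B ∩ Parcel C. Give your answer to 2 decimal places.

The intersection is the polygon with vertices (5.79,-0.263), (5.692,-0.231), (3.028,6.431), (3.423,6.865), (4,6).
By the shoelace formula its area is 3.24.

3.24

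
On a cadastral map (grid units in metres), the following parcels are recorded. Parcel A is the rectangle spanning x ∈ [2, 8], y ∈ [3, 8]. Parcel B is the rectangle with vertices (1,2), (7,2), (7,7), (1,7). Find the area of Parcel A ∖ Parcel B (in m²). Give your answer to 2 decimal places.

10.00

|Parcel A∩Parcel B|: x∈[2,7], y∈[3,7] → 5·4 = 20.
|Parcel A| = 30.
|Parcel A ∖ Parcel B| = |Parcel A| − |Parcel A∩Parcel B| = 30 − 20 = 10.00.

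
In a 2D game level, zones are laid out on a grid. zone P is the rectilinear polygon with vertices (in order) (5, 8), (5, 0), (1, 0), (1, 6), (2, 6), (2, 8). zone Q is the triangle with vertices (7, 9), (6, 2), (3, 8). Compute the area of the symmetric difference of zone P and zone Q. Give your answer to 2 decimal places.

35.50

|zone P| = 30, |zone Q| = 13.5, |zone P∩zone Q| = 4.
|zone P △ zone Q| = |zone P| + |zone Q| − 2·|zone P∩zone Q| = 30 + 13.5 − 8 = 35.50.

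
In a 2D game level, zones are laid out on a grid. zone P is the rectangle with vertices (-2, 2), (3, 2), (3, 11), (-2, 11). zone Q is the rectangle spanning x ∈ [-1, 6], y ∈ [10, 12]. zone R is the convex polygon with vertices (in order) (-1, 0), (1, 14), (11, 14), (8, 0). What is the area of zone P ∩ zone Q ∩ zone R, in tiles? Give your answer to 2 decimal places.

The intersection is the polygon with vertices (3,10), (0.429,10), (0.571,11), (3,11).
By the shoelace formula its area is 2.50.

2.50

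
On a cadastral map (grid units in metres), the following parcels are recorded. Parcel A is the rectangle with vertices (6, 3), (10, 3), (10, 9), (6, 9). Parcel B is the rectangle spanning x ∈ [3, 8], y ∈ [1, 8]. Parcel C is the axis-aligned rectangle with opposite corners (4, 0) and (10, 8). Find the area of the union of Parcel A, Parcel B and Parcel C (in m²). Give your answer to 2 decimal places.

59.00

By inclusion–exclusion:
Individual areas: |Parcel A| = 24, |Parcel B| = 35, |Parcel C| = 48.
|Parcel A∩Parcel B|: x∈[6,8], y∈[3,8] → 2·5 = 10.
|Parcel A∩Parcel C|: x∈[6,10], y∈[3,8] → 4·5 = 20.
|Parcel B∩Parcel C|: x∈[4,8], y∈[1,8] → 4·7 = 28.
|Parcel A∩Parcel B∩Parcel C| = 10.
|Parcel A ∪ Parcel B ∪ Parcel C| = 107 − 58 + 10 = 59.00.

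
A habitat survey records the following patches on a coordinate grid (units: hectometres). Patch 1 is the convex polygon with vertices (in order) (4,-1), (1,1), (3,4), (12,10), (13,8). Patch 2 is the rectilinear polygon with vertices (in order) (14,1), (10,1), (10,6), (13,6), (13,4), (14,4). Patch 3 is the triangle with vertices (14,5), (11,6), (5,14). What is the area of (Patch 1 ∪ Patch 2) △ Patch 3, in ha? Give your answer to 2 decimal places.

|Patch 1 ∪ Patch 2| = 63.
|(Patch 1 ∪ Patch 2) ∩ Patch 3| = 3.9111.
|(Patch 1 ∪ Patch 2) △ Patch 3| = 63 + 9 − 7.8222 = 64.18.

64.18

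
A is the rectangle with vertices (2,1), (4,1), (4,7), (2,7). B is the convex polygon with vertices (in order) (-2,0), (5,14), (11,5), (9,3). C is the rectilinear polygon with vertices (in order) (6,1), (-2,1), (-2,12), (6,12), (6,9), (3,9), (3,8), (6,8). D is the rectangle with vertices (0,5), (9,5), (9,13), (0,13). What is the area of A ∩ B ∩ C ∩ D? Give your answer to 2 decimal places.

4.00

The intersection is the polygon with vertices (4,5), (2,5), (2,7), (4,7).
By the shoelace formula its area is 4.00.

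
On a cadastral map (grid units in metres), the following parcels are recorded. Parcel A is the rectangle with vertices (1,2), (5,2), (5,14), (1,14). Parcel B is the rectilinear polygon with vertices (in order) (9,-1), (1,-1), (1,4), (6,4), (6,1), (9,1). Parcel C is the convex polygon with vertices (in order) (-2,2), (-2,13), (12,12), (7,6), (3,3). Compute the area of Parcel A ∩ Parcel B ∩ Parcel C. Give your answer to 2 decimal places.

3.07

The intersection is the polygon with vertices (1,4), (4.333,4), (3,3), (1,2.6).
By the shoelace formula its area is 3.07.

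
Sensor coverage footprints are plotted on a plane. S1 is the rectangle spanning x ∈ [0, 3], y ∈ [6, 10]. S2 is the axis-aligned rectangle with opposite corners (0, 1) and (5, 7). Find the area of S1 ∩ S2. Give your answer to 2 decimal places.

3.00

|S1∩S2|: x∈[0,3], y∈[6,7] → 3·1 = 3.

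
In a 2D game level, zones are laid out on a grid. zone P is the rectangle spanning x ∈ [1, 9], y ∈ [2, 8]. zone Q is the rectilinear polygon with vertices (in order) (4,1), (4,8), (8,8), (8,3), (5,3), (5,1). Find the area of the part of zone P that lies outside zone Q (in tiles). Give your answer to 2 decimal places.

27.00

|zone P| = 48, |zone P∩zone Q| = 21.
|zone P ∖ zone Q| = |zone P| − |zone P∩zone Q| = 48 − 21 = 27.00.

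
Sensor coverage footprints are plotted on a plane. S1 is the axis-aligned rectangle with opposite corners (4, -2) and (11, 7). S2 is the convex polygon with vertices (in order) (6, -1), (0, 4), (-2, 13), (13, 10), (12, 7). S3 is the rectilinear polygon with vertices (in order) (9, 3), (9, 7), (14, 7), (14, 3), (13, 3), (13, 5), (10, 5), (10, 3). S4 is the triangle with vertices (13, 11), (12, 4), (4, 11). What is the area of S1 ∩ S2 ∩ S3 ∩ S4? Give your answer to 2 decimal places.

The intersection is the polygon with vertices (11,5.667), (10.642,5.189), (9,6.625), (9,7), (11,7).
By the shoelace formula its area is 2.36.

2.36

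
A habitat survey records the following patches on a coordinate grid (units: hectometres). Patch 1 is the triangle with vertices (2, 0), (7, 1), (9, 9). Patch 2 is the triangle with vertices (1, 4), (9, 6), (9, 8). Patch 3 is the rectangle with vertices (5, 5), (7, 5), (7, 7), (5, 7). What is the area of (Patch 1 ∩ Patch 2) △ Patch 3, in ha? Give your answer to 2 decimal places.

5.82

|Patch 1 ∩ Patch 2| = 2.6513.
|(Patch 1 ∩ Patch 2) ∩ Patch 3| = 0.4163.
|(Patch 1 ∩ Patch 2) △ Patch 3| = 2.6513 + 4 − 0.8325 = 5.82.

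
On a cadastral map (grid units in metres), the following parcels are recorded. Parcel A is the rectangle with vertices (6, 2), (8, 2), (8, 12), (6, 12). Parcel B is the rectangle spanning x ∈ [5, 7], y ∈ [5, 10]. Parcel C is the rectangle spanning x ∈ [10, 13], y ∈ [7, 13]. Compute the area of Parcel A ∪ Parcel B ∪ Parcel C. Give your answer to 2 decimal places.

43.00

By inclusion–exclusion:
Individual areas: |Parcel A| = 20, |Parcel B| = 10, |Parcel C| = 18.
|Parcel A∩Parcel B|: x∈[6,7], y∈[5,10] → 1·5 = 5.
|Parcel A∩Parcel C| = 0 (no overlap).
|Parcel B∩Parcel C| = 0 (no overlap).
|Parcel A∩Parcel B∩Parcel C| = 0.
|Parcel A ∪ Parcel B ∪ Parcel C| = 48 − 5 + 0 = 43.00.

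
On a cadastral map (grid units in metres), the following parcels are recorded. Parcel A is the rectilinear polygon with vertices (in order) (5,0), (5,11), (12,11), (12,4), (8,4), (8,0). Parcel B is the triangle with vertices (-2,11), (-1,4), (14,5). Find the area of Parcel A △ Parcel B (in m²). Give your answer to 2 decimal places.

|Parcel A| = 61, |Parcel B| = 53, |Parcel A∩Parcel B| = 17.0042.
|Parcel A △ Parcel B| = |Parcel A| + |Parcel B| − 2·|Parcel A∩Parcel B| = 61 + 53 − 34.0083 = 79.99.

79.99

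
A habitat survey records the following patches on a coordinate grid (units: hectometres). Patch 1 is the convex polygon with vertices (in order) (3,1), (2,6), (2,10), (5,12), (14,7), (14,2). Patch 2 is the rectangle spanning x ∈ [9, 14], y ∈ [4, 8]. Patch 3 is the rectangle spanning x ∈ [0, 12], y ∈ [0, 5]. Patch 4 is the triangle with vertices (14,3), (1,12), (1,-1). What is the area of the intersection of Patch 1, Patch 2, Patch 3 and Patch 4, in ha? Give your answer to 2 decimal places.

2.73

The intersection is the polygon with vertices (9,5), (11.111,5), (12,4.385), (12,4), (9,4).
By the shoelace formula its area is 2.73.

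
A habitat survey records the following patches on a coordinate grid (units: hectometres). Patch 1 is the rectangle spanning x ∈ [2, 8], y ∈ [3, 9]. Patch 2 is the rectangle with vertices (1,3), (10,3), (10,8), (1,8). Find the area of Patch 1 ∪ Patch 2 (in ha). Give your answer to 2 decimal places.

51.00

By inclusion–exclusion:
Individual areas: |Patch 1| = 36, |Patch 2| = 45.
|Patch 1∩Patch 2|: x∈[2,8], y∈[3,8] → 6·5 = 30.
|Patch 1 ∪ Patch 2| = 81 − 30 = 51.00.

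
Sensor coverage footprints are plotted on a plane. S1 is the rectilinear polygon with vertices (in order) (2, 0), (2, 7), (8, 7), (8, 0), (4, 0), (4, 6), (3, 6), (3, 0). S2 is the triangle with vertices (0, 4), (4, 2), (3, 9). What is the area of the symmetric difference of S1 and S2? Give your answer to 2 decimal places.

39.79

|S1| = 36, |S2| = 13, |S1∩S2| = 4.6071.
|S1 △ S2| = |S1| + |S2| − 2·|S1∩S2| = 36 + 13 − 9.2143 = 39.79.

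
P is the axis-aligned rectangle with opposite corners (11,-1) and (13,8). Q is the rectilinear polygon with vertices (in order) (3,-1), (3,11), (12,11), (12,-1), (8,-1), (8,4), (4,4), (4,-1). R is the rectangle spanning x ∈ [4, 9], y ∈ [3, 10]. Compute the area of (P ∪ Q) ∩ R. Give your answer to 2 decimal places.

|P ∪ Q| = 97.
|(P ∪ Q) ∩ R| = 31.00.

31.00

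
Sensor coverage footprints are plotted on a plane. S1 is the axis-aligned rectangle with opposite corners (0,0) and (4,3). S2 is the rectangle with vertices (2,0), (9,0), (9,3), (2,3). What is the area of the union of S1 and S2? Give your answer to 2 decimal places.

By inclusion–exclusion:
Individual areas: |S1| = 12, |S2| = 21.
|S1∩S2|: x∈[2,4], y∈[0,3] → 2·3 = 6.
|S1 ∪ S2| = 33 − 6 = 27.00.

27.00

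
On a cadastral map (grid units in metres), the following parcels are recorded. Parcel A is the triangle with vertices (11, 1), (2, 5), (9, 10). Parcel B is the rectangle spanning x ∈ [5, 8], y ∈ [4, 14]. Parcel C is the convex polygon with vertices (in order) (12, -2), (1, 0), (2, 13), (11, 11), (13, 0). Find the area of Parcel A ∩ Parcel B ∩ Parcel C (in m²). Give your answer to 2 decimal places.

12.64

The intersection is the polygon with vertices (8,4), (5,4), (5,7.143), (8,9.286).
By the shoelace formula its area is 12.64.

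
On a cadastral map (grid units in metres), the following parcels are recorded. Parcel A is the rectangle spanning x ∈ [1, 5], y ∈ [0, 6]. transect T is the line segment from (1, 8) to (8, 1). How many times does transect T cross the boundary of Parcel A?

The segment meets the boundary at (5,4), (3,6).

2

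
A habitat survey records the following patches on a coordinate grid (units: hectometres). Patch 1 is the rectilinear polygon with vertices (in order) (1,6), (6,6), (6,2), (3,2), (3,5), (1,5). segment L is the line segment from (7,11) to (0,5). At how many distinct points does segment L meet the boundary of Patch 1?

2

The segment meets the boundary at (1,5.857), (1.167,6).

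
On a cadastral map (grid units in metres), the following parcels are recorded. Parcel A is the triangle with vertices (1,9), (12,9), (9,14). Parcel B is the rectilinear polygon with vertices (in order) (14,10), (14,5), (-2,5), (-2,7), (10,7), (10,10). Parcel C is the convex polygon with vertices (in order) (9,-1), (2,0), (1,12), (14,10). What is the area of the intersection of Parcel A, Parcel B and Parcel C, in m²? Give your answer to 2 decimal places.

1.70

The intersection is the polygon with vertices (10,9), (10,10), (11.4,10), (12,9).
By the shoelace formula its area is 1.70.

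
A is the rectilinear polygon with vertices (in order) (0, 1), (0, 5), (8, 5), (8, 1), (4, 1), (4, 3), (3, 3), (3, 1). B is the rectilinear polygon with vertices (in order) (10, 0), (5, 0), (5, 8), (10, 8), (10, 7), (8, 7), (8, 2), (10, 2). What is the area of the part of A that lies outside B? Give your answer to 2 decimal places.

18.00

|A| = 30, |A∩B| = 12.
|A ∖ B| = |A| − |A∩B| = 30 − 12 = 18.00.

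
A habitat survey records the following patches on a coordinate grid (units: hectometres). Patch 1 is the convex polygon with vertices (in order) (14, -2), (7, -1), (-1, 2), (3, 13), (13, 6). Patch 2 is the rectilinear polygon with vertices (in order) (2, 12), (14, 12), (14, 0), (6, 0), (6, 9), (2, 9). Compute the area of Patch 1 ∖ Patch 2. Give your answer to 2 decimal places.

|Patch 1| = 133.5, |Patch 1∩Patch 2| = 71.9789.
|Patch 1 ∖ Patch 2| = |Patch 1| − |Patch 1∩Patch 2| = 133.5 − 71.9789 = 61.52.

61.52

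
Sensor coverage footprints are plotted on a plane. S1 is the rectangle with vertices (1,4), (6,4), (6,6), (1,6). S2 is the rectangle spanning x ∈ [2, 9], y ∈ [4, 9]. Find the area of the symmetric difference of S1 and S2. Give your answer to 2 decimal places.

|S1∩S2|: x∈[2,6], y∈[4,6] → 4·2 = 8.
|S1 △ S2| = |S1| + |S2| − 2·|S1∩S2| = 10 + 35 − 16 = 29.00.

29.00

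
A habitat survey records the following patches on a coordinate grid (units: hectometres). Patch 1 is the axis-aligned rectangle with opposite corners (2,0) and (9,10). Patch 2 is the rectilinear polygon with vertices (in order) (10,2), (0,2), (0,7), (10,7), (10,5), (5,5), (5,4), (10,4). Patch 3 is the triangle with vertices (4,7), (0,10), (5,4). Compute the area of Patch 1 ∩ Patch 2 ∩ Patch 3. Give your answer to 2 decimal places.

2.25

The intersection is the polygon with vertices (4,7), (5,4), (2.5,7).
By the shoelace formula its area is 2.25.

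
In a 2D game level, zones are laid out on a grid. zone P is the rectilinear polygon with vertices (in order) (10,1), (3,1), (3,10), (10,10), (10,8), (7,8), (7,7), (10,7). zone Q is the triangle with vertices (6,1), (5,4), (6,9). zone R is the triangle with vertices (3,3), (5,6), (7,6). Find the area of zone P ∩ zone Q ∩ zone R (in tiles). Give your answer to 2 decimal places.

The intersection is the polygon with vertices (5.4,6), (6,6), (6,5.25), (5.118,4.588).
By the shoelace formula its area is 0.75.

0.75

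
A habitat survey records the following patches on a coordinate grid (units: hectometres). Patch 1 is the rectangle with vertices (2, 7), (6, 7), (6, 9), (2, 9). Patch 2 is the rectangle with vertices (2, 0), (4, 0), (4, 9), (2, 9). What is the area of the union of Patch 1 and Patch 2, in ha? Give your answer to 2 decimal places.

By inclusion–exclusion:
Individual areas: |Patch 1| = 8, |Patch 2| = 18.
|Patch 1∩Patch 2|: x∈[2,4], y∈[7,9] → 2·2 = 4.
|Patch 1 ∪ Patch 2| = 26 − 4 = 22.00.

22.00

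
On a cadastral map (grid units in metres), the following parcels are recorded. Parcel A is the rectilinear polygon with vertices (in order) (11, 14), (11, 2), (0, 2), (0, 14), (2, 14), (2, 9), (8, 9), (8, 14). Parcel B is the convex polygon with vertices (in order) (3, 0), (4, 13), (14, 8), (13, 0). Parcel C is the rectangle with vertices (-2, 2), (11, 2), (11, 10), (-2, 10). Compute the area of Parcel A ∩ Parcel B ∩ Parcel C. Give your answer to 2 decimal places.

55.79

The intersection is the polygon with vertices (3.154,2), (3.692,9), (8,9), (8,10), (10,10), (11,9.5), (11,2).
By the shoelace formula its area is 55.79.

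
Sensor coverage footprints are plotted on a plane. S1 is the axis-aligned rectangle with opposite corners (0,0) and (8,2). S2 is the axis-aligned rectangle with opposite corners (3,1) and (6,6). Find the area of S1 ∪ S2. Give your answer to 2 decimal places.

By inclusion–exclusion:
Individual areas: |S1| = 16, |S2| = 15.
|S1∩S2|: x∈[3,6], y∈[1,2] → 3·1 = 3.
|S1 ∪ S2| = 31 − 3 = 28.00.

28.00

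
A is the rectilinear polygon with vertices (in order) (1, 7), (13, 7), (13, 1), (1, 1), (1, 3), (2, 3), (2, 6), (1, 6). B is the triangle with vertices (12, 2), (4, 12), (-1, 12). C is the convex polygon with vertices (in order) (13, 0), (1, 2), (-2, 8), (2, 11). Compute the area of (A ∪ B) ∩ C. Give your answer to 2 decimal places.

|A ∪ B| = 87.75.
|(A ∪ B) ∩ C| = 45.85.

45.85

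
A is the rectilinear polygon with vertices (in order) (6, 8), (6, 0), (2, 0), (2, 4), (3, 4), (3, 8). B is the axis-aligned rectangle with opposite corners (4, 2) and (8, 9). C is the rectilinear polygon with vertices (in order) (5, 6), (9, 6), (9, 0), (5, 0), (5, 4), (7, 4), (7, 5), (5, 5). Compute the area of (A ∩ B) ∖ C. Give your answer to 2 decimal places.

9.00

|A ∩ B| = 12.
|(A ∩ B) ∩ C| = 3.
|(A ∩ B) ∖ C| = 12 − 3 = 9.00.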